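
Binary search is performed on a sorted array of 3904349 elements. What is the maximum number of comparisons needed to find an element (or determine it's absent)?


Binary search halves the search space each comparison:
  Step 1: search space = 3904349 -> 1952174
  Step 2: search space = 1952174 -> 976087
  Step 3: search space = 976087 -> 488043
  Step 4: search space = 488043 -> 244021
  Step 5: search space = 244021 -> 122010
  Step 6: search space = 122010 -> 61005
  Step 7: search space = 61005 -> 30502
  Step 8: search space = 30502 -> 15251
  Step 9: search space = 15251 -> 7625
  Step 10: search space = 7625 -> 3812
  Step 11: search space = 3812 -> 1906
  Step 12: search space = 1906 -> 953
  Step 13: search space = 953 -> 476
  Step 14: search space = 476 -> 238
  Step 15: search space = 238 -> 119
  Step 16: search space = 119 -> 59
  Step 17: search space = 59 -> 29
  Step 18: search space = 29 -> 14
  Step 19: search space = 14 -> 7
  Step 20: search space = 7 -> 3
  Step 21: search space = 3 -> 1
  Step 22: search space = 1 (final check)
Maximum comparisons = floor(log2(3904349)) + 1 = 21 + 1 = 22


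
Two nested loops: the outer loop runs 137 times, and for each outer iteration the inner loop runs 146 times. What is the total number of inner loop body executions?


Outer loop: 137 iterations
Inner loop: 146 iterations per outer iteration
Total = 137 * 146 = 20002


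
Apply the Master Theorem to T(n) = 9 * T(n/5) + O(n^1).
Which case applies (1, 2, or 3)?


The Master Theorem: T(n) = a*T(n/b) + O(n^c)
  a = 9, b = 5, c = 1
log_b(a) = log_5(9) ~ 1.365
Compare b^c with a: 5^1 = 5 < 9, so c < log_b(a).
Since c < log_b(a), Case 1 applies.
T(n) = O(n^(log_5 9)) ~ O(n^1.365)
Master Theorem case = 1


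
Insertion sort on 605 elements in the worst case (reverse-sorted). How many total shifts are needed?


In the worst case (reverse-sorted), each element shifts past all previous:
  Element 1: 1 shifts
  Element 2: 2 shifts
  Element 3: 3 shifts
  Element 4: 4 shifts
  Element 5: 5 shifts
  ...
  Element 604: 604 shifts
Total = 1 + 2 + ... + 604
= 605*(605-1)/2 = 182710


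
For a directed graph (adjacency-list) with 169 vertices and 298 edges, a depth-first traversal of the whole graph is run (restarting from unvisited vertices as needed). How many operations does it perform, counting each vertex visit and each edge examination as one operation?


A full DFS traversal visits each vertex once and examines each edge once.
V = 169
E = 298
Sum = 169 + 298 = 467


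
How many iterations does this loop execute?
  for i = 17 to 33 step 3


The loop variable i takes values starting at 17 and increments by 3 each iteration.
Sequence: i = 17, 20, 23, 26, 29, 32
The upper bound 33 is inclusive, so the count is floor((last - first) / step) + 1:
floor((33 - 17) / 3) + 1 = floor(16/3) + 1 = 5 + 1 = 6


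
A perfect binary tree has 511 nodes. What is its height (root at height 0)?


For a perfect binary tree of height h: n = 2^(h+1) - 1, so h = log2(n+1) - 1.
  n + 1 = 512 = 2^9
  log2(512) = 9
  height = 9 - 1 = 8


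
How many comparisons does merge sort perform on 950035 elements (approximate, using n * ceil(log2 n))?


Recursion depth: ceil(log2(950035)) = 20
Each recursion level merges n = 950035 elements
Total = 950035 * 20 = 19000700


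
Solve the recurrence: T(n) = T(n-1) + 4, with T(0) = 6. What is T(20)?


Unrolling the recurrence:
T(20) = T(19) + 4
       = T(18) + 4 + 4
       = T(17) + 4*3
       ...
       = T(0) + 4*20
       = 6 + 80 = 86


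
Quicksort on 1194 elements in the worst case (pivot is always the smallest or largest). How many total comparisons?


In the worst case, each partition step picks the worst pivot:
  Partition 1: 1193 comparisons (n-1 elements to compare)
  Partition 2: 1192 comparisons
  Partition 3: 1191 comparisons
  Partition 4: 1190 comparisons
  Partition 5: 1189 comparisons
  ...
  Last partition: 0 comparisons
Total = (n-1) + (n-2) + ... + 1 + 0 = n*(n-1)/2
= 1194*1193/2 = 712221


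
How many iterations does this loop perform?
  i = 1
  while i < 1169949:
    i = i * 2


The loop variable doubles each iteration:
i = 1 -> 2 -> 4 -> 8 -> 16 -> 32 -> 64 -> 128 -> 256 -> 512 -> 1024 -> 2048 -> 4096 -> 8192 -> 16384 -> 32768 -> 65536 -> 131072 -> 262144 -> 524288 -> 1048576 -> 2097152 (stop, 2097152 >= 1169949)
Number of doublings = ceil(log2(1169949)) = 21


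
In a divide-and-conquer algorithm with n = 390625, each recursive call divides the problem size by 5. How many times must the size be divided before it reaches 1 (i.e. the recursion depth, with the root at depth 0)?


Number of divisions = log_5(390625)
Sizes: 390625 -> 78125 -> 15625 -> 3125 -> 625 -> 125 -> 25 -> 5 -> 1 (8 divisions)
Recursion depth = 8


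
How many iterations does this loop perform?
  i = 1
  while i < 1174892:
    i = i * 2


The loop variable doubles each iteration:
i = 1 -> 2 -> 4 -> 8 -> 16 -> 32 -> 64 -> 128 -> 256 -> 512 -> 1024 -> 2048 -> 4096 -> 8192 -> 16384 -> 32768 -> 65536 -> 131072 -> 262144 -> 524288 -> 1048576 -> 2097152 (stop, 2097152 >= 1174892)
Number of doublings = ceil(log2(1174892)) = 21


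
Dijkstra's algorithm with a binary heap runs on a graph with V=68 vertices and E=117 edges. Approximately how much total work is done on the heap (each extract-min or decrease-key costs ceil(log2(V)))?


Dijkstra with a binary heap: each vertex is extracted once, each edge may relax once.
Each heap operation costs O(log V).
V + E = 68 + 117 = 185
ceil(log2(68)) = 7 (since 2^6 = 64 < 68 <= 128 = 2^7)
Total heap work = (V+E) * ceil(log2(V)) = 185 * 7 = 1295


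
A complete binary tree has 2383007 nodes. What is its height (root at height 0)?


In a complete binary tree, level k holds nodes 2^k .. 2^(k+1)-1 (1-indexed).
Height = floor(log2(n)) = floor(log2(2383007)) = 21
Check: 2^21 = 2097152 <= 2383007 < 4194304 = 2^22


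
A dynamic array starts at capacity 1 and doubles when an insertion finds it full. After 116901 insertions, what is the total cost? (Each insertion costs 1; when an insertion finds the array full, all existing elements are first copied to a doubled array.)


Insertion cost: 116901 (one per element)
Resizes occur just before inserting elements 2, 3, 5, 9, ...
Elements copied at each resize: 1 + 2 + 4 + 8 + 16 + 32 + 64 + 128 + 256 + 512 + 1024 + 2048 + 4096 + 8192 + 16384 + 32768 + 65536
Sum of copies = 131071 (geometric series: 2^k - 1)
Total = 116901 + 131071 = 247972


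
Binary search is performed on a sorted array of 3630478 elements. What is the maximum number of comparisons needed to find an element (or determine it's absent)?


Binary search halves the search space each comparison:
  Step 1: search space = 3630478 -> 1815239
  Step 2: search space = 1815239 -> 907619
  Step 3: search space = 907619 -> 453809
  Step 4: search space = 453809 -> 226904
  Step 5: search space = 226904 -> 113452
  Step 6: search space = 113452 -> 56726
  Step 7: search space = 56726 -> 28363
  Step 8: search space = 28363 -> 14181
  Step 9: search space = 14181 -> 7090
  Step 10: search space = 7090 -> 3545
  Step 11: search space = 3545 -> 1772
  Step 12: search space = 1772 -> 886
  Step 13: search space = 886 -> 443
  Step 14: search space = 443 -> 221
  Step 15: search space = 221 -> 110
  Step 16: search space = 110 -> 55
  Step 17: search space = 55 -> 27
  Step 18: search space = 27 -> 13
  Step 19: search space = 13 -> 6
  Step 20: search space = 6 -> 3
  Step 21: search space = 3 -> 1
  Step 22: search space = 1 (final check)
Maximum comparisons = floor(log2(3630478)) + 1 = 21 + 1 = 22


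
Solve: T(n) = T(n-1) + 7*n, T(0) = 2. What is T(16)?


Expanding the recurrence:
T(16) = T(15) + 7*16
       = T(14) + 7*15 + 7*16
       ...
       = T(0) + 7*(1 + 2 + ... + 16)
       = 2 + 7 * 16*17/2
       = 2 + 7 * 136
       = 2 + 952 = 954


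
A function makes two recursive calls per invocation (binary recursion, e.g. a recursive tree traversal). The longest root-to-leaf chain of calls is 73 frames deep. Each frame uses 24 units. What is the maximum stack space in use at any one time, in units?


Binary recursion: the two calls run one after the other, so only one root-to-leaf chain of frames is on the stack at a time.
Maximum depth (longest chain) = 73 frames
Each frame = 24 units
Max stack space = 73 * 24 = 1752


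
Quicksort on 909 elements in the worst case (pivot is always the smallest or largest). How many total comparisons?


In the worst case, each partition step picks the worst pivot:
  Partition 1: 908 comparisons (n-1 elements to compare)
  Partition 2: 907 comparisons
  Partition 3: 906 comparisons
  Partition 4: 905 comparisons
  Partition 5: 904 comparisons
  ...
  Last partition: 0 comparisons
Total = (n-1) + (n-2) + ... + 1 + 0 = n*(n-1)/2
= 909*908/2 = 412686


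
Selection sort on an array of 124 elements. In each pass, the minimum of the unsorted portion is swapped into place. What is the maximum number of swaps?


Selection sort performs one swap per pass:
  Pass 1: find min in positions 0 to 123, swap with position 0
  Pass 2: find min in positions 1 to 123, swap with position 1
  Pass 3: find min in positions 2 to 123, swap with position 2
  Pass 4: find min in positions 3 to 123, swap with position 3
  Pass 5: find min in positions 4 to 123, swap with position 4
  ... (118 more passes)
Total passes (and swaps) = n - 1 = 124 - 1 = 123


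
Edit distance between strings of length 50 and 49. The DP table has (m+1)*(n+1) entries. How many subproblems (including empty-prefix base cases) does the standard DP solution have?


The table includes base cases (empty prefixes).
Rows: (m+1) = 51
Columns: (n+1) = 50
Total = 51 * 50 = 2550


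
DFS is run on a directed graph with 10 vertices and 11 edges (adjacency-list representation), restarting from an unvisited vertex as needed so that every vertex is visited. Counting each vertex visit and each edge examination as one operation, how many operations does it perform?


A full DFS traversal processes each vertex exactly once (push/pop on stack).
Each directed edge is examined once.
V = 10, E = 11
V + E = 21


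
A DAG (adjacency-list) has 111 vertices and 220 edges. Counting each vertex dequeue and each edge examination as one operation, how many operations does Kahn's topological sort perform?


V = 111 (vertex processing)
E = 220 (edge processing)
V + E = 111 + 220 = 331


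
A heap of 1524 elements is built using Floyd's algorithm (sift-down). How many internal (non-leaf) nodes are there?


Leaf nodes occupy roughly half the array.
Sift-down is called for each internal node, starting from the last one.
Internal nodes = floor(n/2) = floor(1524/2) = 762


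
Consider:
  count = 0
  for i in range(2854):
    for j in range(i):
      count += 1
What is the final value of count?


For each i, the inner loop runs i times:
  i=0: inner runs 0 times
  i=1: inner runs 1 time
  i=2: inner runs 2 times
  i=3: inner runs 3 times
  i=4: inner runs 4 times
  i=5: inner runs 5 times
  i=6: inner runs 6 times
  i=7: inner runs 7 times
  ...
Total = 0 + 1 + 2 + ... + 2853 = 2854*(2854-1)/2 = 4071231


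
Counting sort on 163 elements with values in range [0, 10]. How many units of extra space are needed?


Output array size: 163 (to store sorted result)
Count array size: 11 (one slot per possible value, range 0 to 10)
Total extra space = 163 + 11 = 174


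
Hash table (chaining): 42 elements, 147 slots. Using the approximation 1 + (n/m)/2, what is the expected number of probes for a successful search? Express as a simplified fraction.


Computing expected probes:
alpha = 42/147
= 1 + alpha/2
= 1 + 42/(2*147)
= (2*147 + 42) / (2*147)
= 336/294 = 8/7


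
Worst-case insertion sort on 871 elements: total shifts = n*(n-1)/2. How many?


Sum of shifts = 1 + 2 + 3 + ... + 870
= 871 * 870 / 2
= 757770 / 2
= 378885


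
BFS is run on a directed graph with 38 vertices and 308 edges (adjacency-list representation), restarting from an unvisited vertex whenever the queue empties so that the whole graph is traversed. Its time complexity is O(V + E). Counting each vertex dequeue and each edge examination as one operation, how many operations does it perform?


A full BFS traversal dequeues each vertex exactly once and examines each directed edge exactly once.
V = 38 (vertex processing cost)
E = 308 (edge examination cost)
Total operations proportional to V + E = 38 + 308 = 346


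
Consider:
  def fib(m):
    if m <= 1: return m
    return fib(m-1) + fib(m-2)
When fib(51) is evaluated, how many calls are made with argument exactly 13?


Let N(m) = number of times fib(m) is called while evaluating fib(51).
N(51) = 1 (the initial call).
N(50) = 1 (only fib(51) calls it).
For 1 <= m <= 49: fib(m) is called by fib(m+1) and fib(m+2), so
  N(m) = N(m+1) + N(m+2).
fib(0) is called only by fib(2), so N(0) = N(2).
Walk down from m=51:
  N(51)=1, N(50)=1, N(49)=2, N(48)=3, N(47)=5, N(46)=8, N(45)=13, N(44)=21, N(43)=34, N(42)=55, N(41)=89, N(40)=144, N(39)=233, N(38)=377, N(37)=610, N(36)=987, N(35)=1597, N(34)=2584, N(33)=4181, N(32)=6765, N(31)=10946, N(30)=17711, N(29)=28657, N(28)=46368, N(27)=75025, N(26)=121393, N(25)=196418, N(24)=317811, N(23)=514229, N(22)=832040, N(21)=1346269, N(20)=2178309, N(19)=3524578, N(18)=5702887, N(17)=9227465, N(16)=14930352, N(15)=24157817, N(14)=39088169, N(13)=63245986
N(13) = 63245986


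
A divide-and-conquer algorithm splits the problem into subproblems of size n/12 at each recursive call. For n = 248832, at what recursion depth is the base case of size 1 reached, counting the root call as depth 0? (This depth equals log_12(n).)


At each depth, the problem size is divided by 12:
  Depth 0: problem size = 248832
  Depth 1: problem size = 20736
  Depth 2: problem size = 1728
  Depth 3: problem size = 144
  Depth 4: problem size = 12
  Depth 5: problem size = 1 (base case)
The base case is reached at depth log_12(248832) = 5 (the tree has 6 levels counting depth 0, but the depth asked for is 5).
Recursion depth = 5


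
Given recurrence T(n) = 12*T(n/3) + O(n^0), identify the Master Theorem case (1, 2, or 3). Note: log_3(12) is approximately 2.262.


Master Theorem parameters: a=12, b=3, c=0
log_b(a) = 2.262
Compare b^c with a: 3^0 = 1 < 12, so c < log_b(a).
Comparing c=0 vs log_b(a)=2.262:
0 < 2.262 => Case 1
Result: T(n) = O(n^(log_3 12)) ~ O(n^2.262)
Master Theorem case = 1


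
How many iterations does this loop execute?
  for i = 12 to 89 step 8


The loop variable i takes values starting at 12 and increments by 8 each iteration.
Sequence: i = 12, 20, 28, 36, 44, 52, 60, 68, 76, ...
The upper bound 89 is inclusive, so the count is floor((last - first) / step) + 1:
floor((89 - 12) / 8) + 1 = floor(77/8) + 1 = 9 + 1 = 10


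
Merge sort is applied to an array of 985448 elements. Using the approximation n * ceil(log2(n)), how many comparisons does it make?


Merge sort divides the array into halves recursively.
Number of levels = ceil(log2(985448)) = 20
At each level, approximately n = 985448 comparisons are needed for merging.
Total comparisons ~ n * ceil(log2(n)) = 985448 * 20 = 19708960


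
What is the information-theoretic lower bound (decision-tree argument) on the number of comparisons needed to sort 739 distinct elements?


A binary decision tree of height h has at most 2^h leaves and needs at least n! of them, so h >= ceil(log2(n!)).
739! is far too large to multiply out, so use Stirling's series:
  ln(n!) ~ n ln n - n + (1/2) ln(2 pi n) + 1/(12n)  (error below 1/(360 n^3), negligible here)
  ln(739) = 6.6052979
  n ln n = 739 * 6.6052979 = 4881.3151
  (1/2) ln(2 pi * 739) = (1/2) ln(4643.2739) = 4.2216
  1/(12*739) = 0.0001
  ln(739!) ~ 4881.3151 - 739 + 4.2216 + 0.0001 = 4146.5368
Convert to base 2: log2(739!) = 4146.5368 / ln 2 = 4146.5368 / 0.69314718 = 5982.1881
ceil(5982.1881) = 5983


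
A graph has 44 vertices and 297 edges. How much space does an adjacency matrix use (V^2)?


Adjacency matrix: V x V grid of entries
Space = V^2 = 44^2 = 44 * 44 = 1936


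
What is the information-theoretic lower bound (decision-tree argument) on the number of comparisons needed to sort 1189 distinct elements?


A binary decision tree of height h has at most 2^h leaves and needs at least n! of them, so h >= ceil(log2(n!)).
1189! is far too large to multiply out, so use Stirling's series:
  ln(n!) ~ n ln n - n + (1/2) ln(2 pi n) + 1/(12n)  (error below 1/(360 n^3), negligible here)
  ln(1189) = 7.0808679
  n ln n = 1189 * 7.0808679 = 8419.1519
  (1/2) ln(2 pi * 1189) = (1/2) ln(7470.7073) = 4.4594
  1/(12*1189) = 0.0001
  ln(1189!) ~ 8419.1519 - 1189 + 4.4594 + 0.0001 = 7234.6114
Convert to base 2: log2(1189!) = 7234.6114 / ln 2 = 7234.6114 / 0.69314718 = 10437.3380
ceil(10437.3380) = 10438


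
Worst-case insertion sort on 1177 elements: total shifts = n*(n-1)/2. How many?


Sum of shifts = 1 + 2 + 3 + ... + 1176
= 1177 * 1176 / 2
= 1384152 / 2
= 692076


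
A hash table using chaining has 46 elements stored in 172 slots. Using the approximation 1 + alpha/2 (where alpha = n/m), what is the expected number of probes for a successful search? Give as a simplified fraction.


Load factor alpha = n/m = 46/172
Expected probes = 1 + alpha/2 = 1 + 46/(2*172)
= 1 + 46/344
= 344/344 + 46/344
= 390/344
Simplify: 195/172


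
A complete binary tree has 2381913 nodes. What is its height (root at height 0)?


In a complete binary tree, level k holds nodes 2^k .. 2^(k+1)-1 (1-indexed).
Height = floor(log2(n)) = floor(log2(2381913)) = 21
Check: 2^21 = 2097152 <= 2381913 < 4194304 = 2^22


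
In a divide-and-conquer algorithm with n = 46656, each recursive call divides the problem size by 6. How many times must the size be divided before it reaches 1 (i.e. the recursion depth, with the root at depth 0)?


Number of divisions = log_6(46656)
Sizes: 46656 -> 7776 -> 1296 -> 216 -> 36 -> 6 -> 1 (6 divisions)
Recursion depth = 6


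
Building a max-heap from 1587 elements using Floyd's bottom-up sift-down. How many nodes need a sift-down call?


In a heap of 1587 elements (0-indexed array):
  Last element index: 1586
  Parent of last element: floor((1586 - 1) / 2) = 792
  Internal nodes: indices 0 to 792
  Count = floor(1587/2) = 793


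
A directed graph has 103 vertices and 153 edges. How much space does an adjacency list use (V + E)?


Adjacency list: one list head per vertex + one entry per edge
Vertex heads: 103
Edge entries: 153
Total = 103 + 153 = 256


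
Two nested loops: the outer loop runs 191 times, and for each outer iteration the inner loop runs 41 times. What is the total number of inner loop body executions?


Outer loop: 191 iterations
Inner loop: 41 iterations per outer iteration
Total = 191 * 41 = 7831


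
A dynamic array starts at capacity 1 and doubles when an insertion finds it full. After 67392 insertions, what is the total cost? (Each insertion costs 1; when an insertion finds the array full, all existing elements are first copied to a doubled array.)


Insertion cost: 67392 (one per element)
Resizes occur just before inserting elements 2, 3, 5, 9, ...
Elements copied at each resize: 1 + 2 + 4 + 8 + 16 + 32 + 64 + 128 + 256 + 512 + 1024 + 2048 + 4096 + 8192 + 16384 + 32768 + 65536
Sum of copies = 131071 (geometric series: 2^k - 1)
Total = 67392 + 131071 = 198463


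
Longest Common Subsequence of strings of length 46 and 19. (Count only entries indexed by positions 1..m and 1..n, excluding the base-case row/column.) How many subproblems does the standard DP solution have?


DP table indexed by positions in both strings.
First string: 46 positions
Second string: 19 positions
Total = 46 * 19 = 874


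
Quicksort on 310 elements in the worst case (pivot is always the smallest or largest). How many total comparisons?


In the worst case, each partition step picks the worst pivot:
  Partition 1: 309 comparisons (n-1 elements to compare)
  Partition 2: 308 comparisons
  Partition 3: 307 comparisons
  Partition 4: 306 comparisons
  Partition 5: 305 comparisons
  ...
  Last partition: 0 comparisons
Total = (n-1) + (n-2) + ... + 1 + 0 = n*(n-1)/2
= 310*309/2 = 47895


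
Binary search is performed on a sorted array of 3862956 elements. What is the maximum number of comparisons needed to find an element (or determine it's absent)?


Binary search halves the search space each comparison:
  Step 1: search space = 3862956 -> 1931478
  Step 2: search space = 1931478 -> 965739
  Step 3: search space = 965739 -> 482869
  Step 4: search space = 482869 -> 241434
  Step 5: search space = 241434 -> 120717
  Step 6: search space = 120717 -> 60358
  Step 7: search space = 60358 -> 30179
  Step 8: search space = 30179 -> 15089
  Step 9: search space = 15089 -> 7544
  Step 10: search space = 7544 -> 3772
  Step 11: search space = 3772 -> 1886
  Step 12: search space = 1886 -> 943
  Step 13: search space = 943 -> 471
  Step 14: search space = 471 -> 235
  Step 15: search space = 235 -> 117
  Step 16: search space = 117 -> 58
  Step 17: search space = 58 -> 29
  Step 18: search space = 29 -> 14
  Step 19: search space = 14 -> 7
  Step 20: search space = 7 -> 3
  Step 21: search space = 3 -> 1
  Step 22: search space = 1 (final check)
Maximum comparisons = floor(log2(3862956)) + 1 = 21 + 1 = 22


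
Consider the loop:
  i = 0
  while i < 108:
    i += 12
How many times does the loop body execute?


Starting at i = 0, each iteration adds 12.
Iterations until i >= 108:
  Iteration 1: i = 0 -> i = 12
  Iteration 2: i = 12 -> i = 24
  Iteration 3: i = 24 -> i = 36
  Iteration 4: i = 36 -> i = 48
  Iteration 5: i = 48 -> i = 60
  Iteration 6: i = 60 -> i = 72
  Iteration 7: i = 72 -> i = 84
  Iteration 8: i = 84 -> i = 96
  ... continuing ...
Total iterations = ceil(108/12) = 9


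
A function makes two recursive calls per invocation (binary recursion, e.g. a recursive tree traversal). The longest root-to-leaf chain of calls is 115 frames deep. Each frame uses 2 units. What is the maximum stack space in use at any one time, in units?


Binary recursion: the two calls run one after the other, so only one root-to-leaf chain of frames is on the stack at a time.
Maximum depth (longest chain) = 115 frames
Each frame = 2 units
Max stack space = 115 * 2 = 230


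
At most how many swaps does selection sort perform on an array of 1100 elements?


Each of the 1099 passes places one element in its final position.
Pass 1: swap minimum into position 0
Pass 2: swap minimum of remaining into position 1
...
Pass 1099: last two elements, one swap
Maximum swaps = 1100 - 1 = 1099


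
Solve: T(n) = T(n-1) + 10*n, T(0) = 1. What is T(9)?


Expanding the recurrence:
T(9) = T(8) + 10*9
       = T(7) + 10*8 + 10*9
       ...
       = T(0) + 10*(1 + 2 + ... + 9)
       = 1 + 10 * 9*10/2
       = 1 + 10 * 45
       = 1 + 450 = 451


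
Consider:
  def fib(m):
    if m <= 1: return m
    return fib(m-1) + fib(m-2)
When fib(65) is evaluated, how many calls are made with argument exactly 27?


Let N(m) = number of times fib(m) is called while evaluating fib(65).
N(65) = 1 (the initial call).
N(64) = 1 (only fib(65) calls it).
For 1 <= m <= 63: fib(m) is called by fib(m+1) and fib(m+2), so
  N(m) = N(m+1) + N(m+2).
fib(0) is called only by fib(2), so N(0) = N(2).
Walk down from m=65:
  N(65)=1, N(64)=1, N(63)=2, N(62)=3, N(61)=5, N(60)=8, N(59)=13, N(58)=21, N(57)=34, N(56)=55, N(55)=89, N(54)=144, N(53)=233, N(52)=377, N(51)=610, N(50)=987, N(49)=1597, N(48)=2584, N(47)=4181, N(46)=6765, N(45)=10946, N(44)=17711, N(43)=28657, N(42)=46368, N(41)=75025, N(40)=121393, N(39)=196418, N(38)=317811, N(37)=514229, N(36)=832040, N(35)=1346269, N(34)=2178309, N(33)=3524578, N(32)=5702887, N(31)=9227465, N(30)=14930352, N(29)=24157817, N(28)=39088169, N(27)=63245986
N(27) = 63245986


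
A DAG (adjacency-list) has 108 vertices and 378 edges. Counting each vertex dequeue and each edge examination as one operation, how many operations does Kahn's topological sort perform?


V = 108 (vertex processing)
E = 378 (edge processing)
V + E = 108 + 378 = 486


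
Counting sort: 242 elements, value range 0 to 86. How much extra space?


n = 242 (output array)
k = 87 (count array for 87 distinct values)
Extra space = 242 + 87 = 329


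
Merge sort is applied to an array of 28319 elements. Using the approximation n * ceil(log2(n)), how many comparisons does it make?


Merge sort divides the array into halves recursively.
Number of levels = ceil(log2(28319)) = 15
At each level, approximately n = 28319 comparisons are needed for merging.
Total comparisons ~ n * ceil(log2(n)) = 28319 * 15 = 424785


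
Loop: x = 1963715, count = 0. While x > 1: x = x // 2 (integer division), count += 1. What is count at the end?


The variable x halves each step:
x = 1963715 -> 981857 -> 490928 -> 245464 -> 122732 -> 61366 -> 30683 -> 15341 -> 7670 -> 3835 -> 1917 -> 958 -> 479 -> 239 -> 119 -> 59 -> 29 -> 14 -> 7 -> 3 -> 1
Number of halvings = floor(log2(1963715)) = 20


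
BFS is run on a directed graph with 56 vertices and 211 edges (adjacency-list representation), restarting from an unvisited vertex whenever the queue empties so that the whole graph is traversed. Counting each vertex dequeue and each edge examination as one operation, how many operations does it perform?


A full BFS traversal dequeues each vertex exactly once and examines each directed edge exactly once.
V = 56 (vertex processing cost)
E = 211 (edge examination cost)
Total operations proportional to V + E = 56 + 211 = 267


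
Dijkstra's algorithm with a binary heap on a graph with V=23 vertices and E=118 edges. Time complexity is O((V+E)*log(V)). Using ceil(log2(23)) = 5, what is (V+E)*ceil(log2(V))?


Dijkstra with a binary heap: each vertex is extracted once, each edge may relax once.
Each heap operation costs O(log V).
V + E = 23 + 118 = 141
ceil(log2(23)) = 5 (since 2^4 = 16 < 23 <= 32 = 2^5)
Total heap work = (V+E) * ceil(log2(V)) = 141 * 5 = 705


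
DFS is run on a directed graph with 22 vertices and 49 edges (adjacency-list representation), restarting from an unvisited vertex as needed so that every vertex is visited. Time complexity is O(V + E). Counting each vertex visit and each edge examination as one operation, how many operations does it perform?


A full DFS traversal processes each vertex exactly once (push/pop on stack).
Each directed edge is examined once.
V = 22, E = 49
V + E = 71


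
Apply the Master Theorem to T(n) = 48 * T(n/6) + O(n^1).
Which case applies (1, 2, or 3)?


The Master Theorem: T(n) = a*T(n/b) + O(n^c)
  a = 48, b = 6, c = 1
log_b(a) = log_6(48) ~ 2.161
Compare b^c with a: 6^1 = 6 < 48, so c < log_b(a).
Since c < log_b(a), Case 1 applies.
T(n) = O(n^(log_6 48)) ~ O(n^2.161)
Master Theorem case = 1


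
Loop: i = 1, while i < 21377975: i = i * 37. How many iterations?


i multiplies by 37 each step:
i = 1 -> 37 -> 1369 -> 50653 -> 1874161 -> 69343957 (stop)
Iterations = ceil(log_37(21377975)) = 5


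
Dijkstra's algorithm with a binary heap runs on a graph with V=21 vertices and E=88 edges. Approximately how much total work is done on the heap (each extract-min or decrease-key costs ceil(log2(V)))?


Dijkstra with a binary heap: each vertex is extracted once, each edge may relax once.
Each heap operation costs O(log V).
V + E = 21 + 88 = 109
ceil(log2(21)) = 5 (since 2^4 = 16 < 21 <= 32 = 2^5)
Total heap work = (V+E) * ceil(log2(V)) = 109 * 5 = 545


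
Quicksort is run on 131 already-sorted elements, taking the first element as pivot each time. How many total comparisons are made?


Sum of comparisons per partition:
130 + 129 + ... + 1 + 0
= 131 * (131 - 1) / 2
= 131 * 130 / 2
= 8515


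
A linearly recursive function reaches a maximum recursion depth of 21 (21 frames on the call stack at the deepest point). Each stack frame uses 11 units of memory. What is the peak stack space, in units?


Maximum recursion depth = 21 frames
Memory per frame = 11 units
Total stack space = depth * frame_size
= 21 * 11 = 231


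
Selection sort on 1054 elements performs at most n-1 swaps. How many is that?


Each of the 1053 passes places one element in its final position.
Pass 1: swap minimum into position 0
Pass 2: swap minimum of remaining into position 1
...
Pass 1053: last two elements, one swap
Maximum swaps = 1054 - 1 = 1053


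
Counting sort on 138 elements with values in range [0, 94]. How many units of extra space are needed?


Output array size: 138 (to store sorted result)
Count array size: 95 (one slot per possible value, range 0 to 94)
Total extra space = 138 + 95 = 233


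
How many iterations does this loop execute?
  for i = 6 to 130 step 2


The loop variable i takes values starting at 6 and increments by 2 each iteration.
Sequence: i = 6, 8, 10, 12, 14, 16, 18, 20, 22, ...
The upper bound 130 is inclusive, so the count is floor((last - first) / step) + 1:
floor((130 - 6) / 2) + 1 = floor(124/2) + 1 = 62 + 1 = 63


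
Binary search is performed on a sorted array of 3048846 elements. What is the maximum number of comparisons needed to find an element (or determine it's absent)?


Binary search halves the search space each comparison:
  Step 1: search space = 3048846 -> 1524423
  Step 2: search space = 1524423 -> 762211
  Step 3: search space = 762211 -> 381105
  Step 4: search space = 381105 -> 190552
  Step 5: search space = 190552 -> 95276
  Step 6: search space = 95276 -> 47638
  Step 7: search space = 47638 -> 23819
  Step 8: search space = 23819 -> 11909
  Step 9: search space = 11909 -> 5954
  Step 10: search space = 5954 -> 2977
  Step 11: search space = 2977 -> 1488
  Step 12: search space = 1488 -> 744
  Step 13: search space = 744 -> 372
  Step 14: search space = 372 -> 186
  Step 15: search space = 186 -> 93
  Step 16: search space = 93 -> 46
  Step 17: search space = 46 -> 23
  Step 18: search space = 23 -> 11
  Step 19: search space = 11 -> 5
  Step 20: search space = 5 -> 2
  Step 21: search space = 2 -> 1
  Step 22: search space = 1 (final check)
Maximum comparisons = floor(log2(3048846)) + 1 = 21 + 1 = 22


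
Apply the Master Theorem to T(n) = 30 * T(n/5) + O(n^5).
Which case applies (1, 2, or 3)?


The Master Theorem: T(n) = a*T(n/b) + O(n^c)
  a = 30, b = 5, c = 5
log_b(a) = log_5(30) ~ 2.113
Compare b^c with a: 5^5 = 3125 > 30, so c > log_b(a).
Since c > log_b(a), Case 3 applies.
T(n) = O(n^5)
Master Theorem case = 3


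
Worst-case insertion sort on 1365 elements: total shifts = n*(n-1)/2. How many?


Sum of shifts = 1 + 2 + 3 + ... + 1364
= 1365 * 1364 / 2
= 1861860 / 2
= 930930


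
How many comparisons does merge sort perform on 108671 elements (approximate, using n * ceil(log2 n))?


Recursion depth: ceil(log2(108671)) = 17
Each recursion level merges n = 108671 elements
Total = 108671 * 17 = 1847407


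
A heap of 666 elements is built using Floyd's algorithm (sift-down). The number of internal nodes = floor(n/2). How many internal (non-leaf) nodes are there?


Leaf nodes occupy roughly half the array.
Sift-down is called for each internal node, starting from the last one.
Internal nodes = floor(n/2) = floor(666/2) = 333


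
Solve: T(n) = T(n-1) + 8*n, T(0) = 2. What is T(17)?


Expanding the recurrence:
T(17) = T(16) + 8*17
       = T(15) + 8*16 + 8*17
       ...
       = T(0) + 8*(1 + 2 + ... + 17)
       = 2 + 8 * 17*18/2
       = 2 + 8 * 153
       = 2 + 1224 = 1226


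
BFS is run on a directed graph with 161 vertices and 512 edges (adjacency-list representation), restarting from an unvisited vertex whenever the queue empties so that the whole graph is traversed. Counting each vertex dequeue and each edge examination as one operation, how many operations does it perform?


A full BFS traversal dequeues each vertex exactly once and examines each directed edge exactly once.
V = 161 (vertex processing cost)
E = 512 (edge examination cost)
Total operations proportional to V + E = 161 + 512 = 673


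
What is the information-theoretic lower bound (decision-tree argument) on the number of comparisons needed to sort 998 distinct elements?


A binary decision tree of height h has at most 2^h leaves and needs at least n! of them, so h >= ceil(log2(n!)).
998! is far too large to multiply out, so use Stirling's series:
  ln(n!) ~ n ln n - n + (1/2) ln(2 pi n) + 1/(12n)  (error below 1/(360 n^3), negligible here)
  ln(998) = 6.9057533
  n ln n = 998 * 6.9057533 = 6891.9418
  (1/2) ln(2 pi * 998) = (1/2) ln(6270.6189) = 4.3718
  1/(12*998) = 0.0001
  ln(998!) ~ 6891.9418 - 998 + 4.3718 + 0.0001 = 5898.3137
Convert to base 2: log2(998!) = 5898.3137 / ln 2 = 5898.3137 / 0.69314718 = 8509.4679
ceil(8509.4679) = 8510


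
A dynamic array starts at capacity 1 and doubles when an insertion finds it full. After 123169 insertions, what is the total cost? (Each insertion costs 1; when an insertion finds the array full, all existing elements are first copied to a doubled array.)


Insertion cost: 123169 (one per element)
Resizes occur just before inserting elements 2, 3, 5, 9, ...
Elements copied at each resize: 1 + 2 + 4 + 8 + 16 + 32 + 64 + 128 + 256 + 512 + 1024 + 2048 + 4096 + 8192 + 16384 + 32768 + 65536
Sum of copies = 131071 (geometric series: 2^k - 1)
Total = 123169 + 131071 = 254240


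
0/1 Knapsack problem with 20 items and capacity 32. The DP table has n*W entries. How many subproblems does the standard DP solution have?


The DP table is indexed by (item, capacity).
Rows: 20 items
Columns: 32 capacity values (1 to W)
Total subproblems = 20 * 32 = 640


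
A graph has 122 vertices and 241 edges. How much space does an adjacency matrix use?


Adjacency matrix: V x V grid of entries
Space = V^2 = 122^2 = 122 * 122 = 14884


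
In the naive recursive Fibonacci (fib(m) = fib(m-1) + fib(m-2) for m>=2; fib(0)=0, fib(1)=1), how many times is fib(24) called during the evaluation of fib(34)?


Let N(m) = number of times fib(m) is called while evaluating fib(34).
N(34) = 1 (the initial call).
N(33) = 1 (only fib(34) calls it).
For 1 <= m <= 32: fib(m) is called by fib(m+1) and fib(m+2), so
  N(m) = N(m+1) + N(m+2).
fib(0) is called only by fib(2), so N(0) = N(2).
Walk down from m=34:
  N(34)=1, N(33)=1, N(32)=2, N(31)=3, N(30)=5, N(29)=8, N(28)=13, N(27)=21, N(26)=34, N(25)=55, N(24)=89
N(24) = 89


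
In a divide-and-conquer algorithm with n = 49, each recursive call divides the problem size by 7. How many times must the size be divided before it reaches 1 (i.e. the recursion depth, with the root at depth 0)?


Number of divisions = log_7(49)
Sizes: 49 -> 7 -> 1 (2 divisions)
Recursion depth = 2


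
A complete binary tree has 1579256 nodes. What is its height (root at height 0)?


In a complete binary tree, level k holds nodes 2^k .. 2^(k+1)-1 (1-indexed).
Height = floor(log2(n)) = floor(log2(1579256)) = 20
Check: 2^20 = 1048576 <= 1579256 < 2097152 = 2^21


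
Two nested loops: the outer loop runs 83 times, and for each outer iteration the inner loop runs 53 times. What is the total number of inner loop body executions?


Outer loop: 83 iterations
Inner loop: 53 iterations per outer iteration
Total = 83 * 53 = 4399


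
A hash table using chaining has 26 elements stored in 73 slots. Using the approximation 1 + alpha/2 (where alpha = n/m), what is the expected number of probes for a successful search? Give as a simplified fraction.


Load factor alpha = n/m = 26/73
Expected probes = 1 + alpha/2 = 1 + 26/(2*73)
= 1 + 26/146
= 146/146 + 26/146
= 172/146
Simplify: 86/73


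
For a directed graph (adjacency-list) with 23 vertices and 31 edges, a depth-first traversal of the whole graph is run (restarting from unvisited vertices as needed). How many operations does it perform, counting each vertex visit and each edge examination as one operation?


A full DFS traversal visits each vertex once and examines each edge once.
V = 23
E = 31
Sum = 23 + 31 = 54


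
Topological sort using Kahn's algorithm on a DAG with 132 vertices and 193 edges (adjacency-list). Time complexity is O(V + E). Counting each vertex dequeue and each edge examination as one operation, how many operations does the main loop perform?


Kahn's algorithm:
  1. Compute in-degrees: O(V + E)
  2. Process queue: each vertex dequeued once (O(V))
     each edge examined once (O(E))
Total = V + E = 132 + 193 = 325


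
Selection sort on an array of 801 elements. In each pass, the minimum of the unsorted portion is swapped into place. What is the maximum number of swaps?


Selection sort performs one swap per pass:
  Pass 1: find min in positions 0 to 800, swap with position 0
  Pass 2: find min in positions 1 to 800, swap with position 1
  Pass 3: find min in positions 2 to 800, swap with position 2
  Pass 4: find min in positions 3 to 800, swap with position 3
  Pass 5: find min in positions 4 to 800, swap with position 4
  ... (795 more passes)
Total passes (and swaps) = n - 1 = 801 - 1 = 800


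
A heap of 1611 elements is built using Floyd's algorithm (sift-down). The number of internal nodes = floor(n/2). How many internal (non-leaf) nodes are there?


Leaf nodes occupy roughly half the array.
Sift-down is called for each internal node, starting from the last one.
Internal nodes = floor(n/2) = floor(1611/2) = 805


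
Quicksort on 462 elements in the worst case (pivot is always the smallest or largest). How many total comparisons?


In the worst case, each partition step picks the worst pivot:
  Partition 1: 461 comparisons (n-1 elements to compare)
  Partition 2: 460 comparisons
  Partition 3: 459 comparisons
  Partition 4: 458 comparisons
  Partition 5: 457 comparisons
  ...
  Last partition: 0 comparisons
Total = (n-1) + (n-2) + ... + 1 + 0 = n*(n-1)/2
= 462*461/2 = 106491


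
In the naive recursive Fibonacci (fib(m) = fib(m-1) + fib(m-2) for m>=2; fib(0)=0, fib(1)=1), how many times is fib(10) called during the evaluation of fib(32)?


Let N(m) = number of times fib(m) is called while evaluating fib(32).
N(32) = 1 (the initial call).
N(31) = 1 (only fib(32) calls it).
For 1 <= m <= 30: fib(m) is called by fib(m+1) and fib(m+2), so
  N(m) = N(m+1) + N(m+2).
fib(0) is called only by fib(2), so N(0) = N(2).
Walk down from m=32:
  N(32)=1, N(31)=1, N(30)=2, N(29)=3, N(28)=5, N(27)=8, N(26)=13, N(25)=21, N(24)=34, N(23)=55, N(22)=89, N(21)=144, N(20)=233, N(19)=377, N(18)=610, N(17)=987, N(16)=1597, N(15)=2584, N(14)=4181, N(13)=6765, N(12)=10946, N(11)=17711, N(10)=28657
N(10) = 28657


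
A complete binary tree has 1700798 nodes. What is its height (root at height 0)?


In a complete binary tree, level k holds nodes 2^k .. 2^(k+1)-1 (1-indexed).
Height = floor(log2(n)) = floor(log2(1700798)) = 20
Check: 2^20 = 1048576 <= 1700798 < 2097152 = 2^21


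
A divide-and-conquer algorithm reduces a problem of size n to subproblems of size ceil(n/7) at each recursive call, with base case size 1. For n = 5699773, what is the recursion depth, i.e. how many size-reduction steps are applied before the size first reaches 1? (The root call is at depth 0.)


Each step divides the size by 7 (rounding up); after k steps the size is ceil(n/7^k), which equals 1 exactly when 7^k >= n.
So the depth is the smallest k with 7^k >= 5699773, i.e. ceil(log_7(5699773)).
7^7 = 823543 < 5699773 <= 5764801 = 7^8
Recursion depth = 8


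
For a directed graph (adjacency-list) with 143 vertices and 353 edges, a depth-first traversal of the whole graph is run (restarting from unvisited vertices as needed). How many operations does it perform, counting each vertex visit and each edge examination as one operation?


A full DFS traversal visits each vertex once and examines each edge once.
V = 143
E = 353
Sum = 143 + 353 = 496


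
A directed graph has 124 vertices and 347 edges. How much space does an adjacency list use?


Adjacency list: one list head per vertex + one entry per edge
Vertex heads: 124
Edge entries: 347
Total = 124 + 347 = 471


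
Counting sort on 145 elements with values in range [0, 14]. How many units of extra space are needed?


Output array size: 145 (to store sorted result)
Count array size: 15 (one slot per possible value, range 0 to 14)
Total extra space = 145 + 15 = 160
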